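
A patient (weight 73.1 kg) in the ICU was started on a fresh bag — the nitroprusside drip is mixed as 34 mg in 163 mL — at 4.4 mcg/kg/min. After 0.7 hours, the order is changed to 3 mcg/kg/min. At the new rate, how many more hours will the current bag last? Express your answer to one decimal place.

1.6 hours

Initial rate:
Dose = 4.4 mcg/kg/min × 73.1 kg = 321.64 mcg/min
321.64 mcg/min × 60 min/hr = 19298.4 mcg/hr
Concentration = 34 mg ÷ 163 mL = 0.208589 mg/mL = 208.589 mcg/mL
Rate = 19298.4 mcg/hr ÷ 208.589 mcg/mL = 92.5188 mL/hr
Volume infused so far = 92.5188 mL/hr × 0.7 hr = 64.76316 mL
Volume remaining = 163 − 64.76316 = 98.23684 mL
New rate:
Dose = 3 mcg/kg/min × 73.1 kg = 219.3 mcg/min
219.3 mcg/min × 60 min/hr = 13158 mcg/hr
Rate = 13158 mcg/hr ÷ 208.589 mcg/mL = 63.081 mL/hr
Time remaining = 98.23684 mL ÷ 63.081 mL/hr = 1.557313 hr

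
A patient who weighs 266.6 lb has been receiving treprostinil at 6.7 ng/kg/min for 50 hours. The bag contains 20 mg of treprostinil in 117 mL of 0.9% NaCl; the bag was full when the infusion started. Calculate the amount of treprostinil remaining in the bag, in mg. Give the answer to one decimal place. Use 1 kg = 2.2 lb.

Weight = 266.6 lb ÷ 2.2 lb/kg = 121.1818 kg
Dose = 6.7 ng/kg/min × 121.1818 kg = 811.9182 ng/min
811.9182 ng/min × 60 min/hr = 48715.09 ng/hr
Concentration = 20 mg ÷ 117 mL = 0.1709402 mg/mL = 170940.2 ng/mL
Rate = 48715.09 ng/hr ÷ 170940.2 ng/mL = 0.2849833 mL/hr
Volume infused = 0.2849833 mL/hr × 50 hr = 14.24916 mL
Volume remaining = 117 − 14.24916 = 102.7508 mL
Drug remaining = 102.7508 mL × 170940.2 ng/mL = 17564245 ng = 17.56425 mg

17.6 mg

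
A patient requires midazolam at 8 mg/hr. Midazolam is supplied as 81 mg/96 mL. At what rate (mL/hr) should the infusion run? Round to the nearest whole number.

9 mL/hr

Concentration = 81 mg ÷ 96 mL = 0.84375 mg/mL
Rate = 8 mg/hr ÷ 0.84375 mg/mL = 9.481481 mL/hr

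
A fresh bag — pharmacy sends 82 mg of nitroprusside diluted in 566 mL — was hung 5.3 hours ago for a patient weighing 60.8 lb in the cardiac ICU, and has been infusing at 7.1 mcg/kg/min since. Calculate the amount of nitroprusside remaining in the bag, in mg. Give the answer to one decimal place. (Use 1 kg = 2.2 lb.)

Weight = 60.8 lb ÷ 2.2 lb/kg = 27.63636 kg
Dose = 7.1 mcg/kg/min × 27.63636 kg = 196.2182 mcg/min
196.2182 mcg/min × 60 min/hr = 11773.09 mcg/hr
Concentration = 82 mg ÷ 566 mL = 0.1448763 mg/mL = 144.8763 mcg/mL
Rate = 11773.09 mcg/hr ÷ 144.8763 mcg/mL = 81.26304 mL/hr
Volume infused = 81.26304 mL/hr × 5.3 hr = 430.6941 mL
Volume remaining = 566 − 430.6941 = 135.3059 mL
Drug remaining = 135.3059 mL × 144.8763 mcg/mL = 19602.62 mcg = 19.60262 mg

19.6 mg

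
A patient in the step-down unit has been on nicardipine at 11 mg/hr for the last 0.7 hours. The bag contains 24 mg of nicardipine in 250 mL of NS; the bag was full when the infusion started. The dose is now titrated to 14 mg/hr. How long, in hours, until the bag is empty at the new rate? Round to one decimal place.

Initial rate:
Concentration = 24 mg ÷ 250 mL = 0.096 mg/mL
Rate = 11 mg/hr ÷ 0.096 mg/mL = 114.5833 mL/hr
Volume infused so far = 114.5833 mL/hr × 0.7 hr = 80.20833 mL
Volume remaining = 250 − 80.20833 = 169.7917 mL
New rate:
Rate = 14 mg/hr ÷ 0.096 mg/mL = 145.8333 mL/hr
Time remaining = 169.7917 mL ÷ 145.8333 mL/hr = 1.164286 hr

1.2 hours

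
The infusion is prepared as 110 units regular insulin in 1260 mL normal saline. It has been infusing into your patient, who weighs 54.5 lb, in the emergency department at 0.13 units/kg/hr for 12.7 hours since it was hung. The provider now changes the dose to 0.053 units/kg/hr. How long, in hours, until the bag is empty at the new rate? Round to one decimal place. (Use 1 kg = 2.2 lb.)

52.6 hours

Initial rate:
Weight = 54.5 lb ÷ 2.2 lb/kg = 24.77273 kg
Dose = 0.13 units/kg/hr × 24.77273 kg = 3.220455 units/hr
Concentration = 110 units ÷ 1260 mL = 0.08730159 units/mL
Rate = 3.220455 units/hr ÷ 0.08730159 units/mL = 36.88884 mL/hr
Volume infused so far = 36.88884 mL/hr × 12.7 hr = 468.4883 mL
Volume remaining = 1260 − 468.4883 = 791.5117 mL
New rate:
Dose = 0.053 units/kg/hr × 24.77273 kg = 1.312955 units/hr
Rate = 1.312955 units/hr ÷ 0.08730159 units/mL = 15.0393 mL/hr
Time remaining = 791.5117 mL ÷ 15.0393 mL/hr = 52.62957 hr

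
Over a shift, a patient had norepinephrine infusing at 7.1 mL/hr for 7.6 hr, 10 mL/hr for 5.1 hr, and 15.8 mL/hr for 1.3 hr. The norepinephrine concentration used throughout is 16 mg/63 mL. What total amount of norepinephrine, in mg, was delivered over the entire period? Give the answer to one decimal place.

31.9 mg

Concentration = 16 mg ÷ 63 mL = 0.2539683 mg/mL
Stage 1: 7.1 mL/hr × 7.6 hr = 53.96 mL → 53.96 mL × 0.2539683 mg/mL = 13.70413 mg
Stage 2: 10 mL/hr × 5.1 hr = 51 mL → 51 mL × 0.2539683 mg/mL = 12.95238 mg
Stage 3: 15.8 mL/hr × 1.3 hr = 20.54 mL → 20.54 mL × 0.2539683 mg/mL = 5.216508 mg
Total = 13.70413 + 12.95238 + 5.216508 = 31.87302 mg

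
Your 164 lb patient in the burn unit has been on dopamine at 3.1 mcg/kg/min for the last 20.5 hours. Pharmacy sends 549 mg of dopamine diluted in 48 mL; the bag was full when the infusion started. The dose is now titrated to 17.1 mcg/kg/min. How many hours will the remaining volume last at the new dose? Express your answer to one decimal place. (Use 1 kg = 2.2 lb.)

Initial rate:
Weight = 164 lb ÷ 2.2 lb/kg = 74.54545 kg
Dose = 3.1 mcg/kg/min × 74.54545 kg = 231.0909 mcg/min
231.0909 mcg/min × 60 min/hr = 13865.45 mcg/hr
Concentration = 549 mg ÷ 48 mL = 11.4375 mg/mL = 11437.5 mcg/mL
Rate = 13865.45 mcg/hr ÷ 11437.5 mcg/mL = 1.21228 mL/hr
Volume infused so far = 1.21228 mL/hr × 20.5 hr = 24.85174 mL
Volume remaining = 48 − 24.85174 = 23.14826 mL
New rate:
Dose = 17.1 mcg/kg/min × 74.54545 kg = 1274.727 mcg/min
1274.727 mcg/min × 60 min/hr = 76483.64 mcg/hr
Rate = 76483.64 mcg/hr ÷ 11437.5 mcg/mL = 6.687094 mL/hr
Time remaining = 23.14826 mL ÷ 6.687094 mL/hr = 3.461632 hr

3.5 hours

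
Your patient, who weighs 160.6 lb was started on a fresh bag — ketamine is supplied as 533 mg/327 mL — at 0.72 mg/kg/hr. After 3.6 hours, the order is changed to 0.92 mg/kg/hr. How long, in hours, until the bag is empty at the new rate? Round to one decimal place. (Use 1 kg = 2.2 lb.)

5.1 hours

Initial rate:
Weight = 160.6 lb ÷ 2.2 lb/kg = 73 kg
Dose = 0.72 mg/kg/hr × 73 kg = 52.56 mg/hr
Concentration = 533 mg ÷ 327 mL = 1.629969 mg/mL
Rate = 52.56 mg/hr ÷ 1.629969 mg/mL = 32.246 mL/hr
Volume infused so far = 32.246 mL/hr × 3.6 hr = 116.0856 mL
Volume remaining = 327 − 116.0856 = 210.9144 mL
New rate:
Dose = 0.92 mg/kg/hr × 73 kg = 67.16 mg/hr
Rate = 67.16 mg/hr ÷ 1.629969 mg/mL = 41.20323 mL/hr
Time remaining = 210.9144 mL ÷ 41.20323 mL/hr = 5.11888 hr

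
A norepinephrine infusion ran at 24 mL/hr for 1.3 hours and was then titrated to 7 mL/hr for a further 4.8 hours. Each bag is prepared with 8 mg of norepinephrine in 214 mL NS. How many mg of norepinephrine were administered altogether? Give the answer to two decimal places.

2.42 mg

Concentration = 8 mg ÷ 214 mL = 0.03738318 mg/mL
Stage 1: 24 mL/hr × 1.3 hr = 31.2 mL → 31.2 mL × 0.03738318 mg/mL = 1.166355 mg
Stage 2: 7 mL/hr × 4.8 hr = 33.6 mL → 33.6 mL × 0.03738318 mg/mL = 1.256075 mg
Total = 1.166355 + 1.256075 = 2.42243 mg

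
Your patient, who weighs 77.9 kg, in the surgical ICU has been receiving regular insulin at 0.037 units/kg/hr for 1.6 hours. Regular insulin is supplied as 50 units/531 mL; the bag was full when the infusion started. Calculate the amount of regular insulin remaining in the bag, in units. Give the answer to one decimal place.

Dose = 0.037 units/kg/hr × 77.9 kg = 2.8823 units/hr
Concentration = 50 units ÷ 531 mL = 0.09416196 units/mL
Rate = 2.8823 units/hr ÷ 0.09416196 units/mL = 30.61003 mL/hr
Volume infused = 30.61003 mL/hr × 1.6 hr = 48.97604 mL
Volume remaining = 531 − 48.97604 = 482.024 mL
Drug remaining = 482.024 mL × 0.09416196 units/mL = 45.38832 units

45.4 units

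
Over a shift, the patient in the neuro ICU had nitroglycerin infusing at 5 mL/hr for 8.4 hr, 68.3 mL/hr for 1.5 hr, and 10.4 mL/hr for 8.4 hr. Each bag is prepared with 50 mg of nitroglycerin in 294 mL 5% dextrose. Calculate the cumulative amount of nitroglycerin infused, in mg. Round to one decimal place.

Concentration = 50 mg ÷ 294 mL = 0.170068 mg/mL
Stage 1: 5 mL/hr × 8.4 hr = 42 mL → 42 mL × 0.170068 mg/mL = 7.142857 mg
Stage 2: 68.3 mL/hr × 1.5 hr = 102.45 mL → 102.45 mL × 0.170068 mg/mL = 17.42347 mg
Stage 3: 10.4 mL/hr × 8.4 hr = 87.36 mL → 87.36 mL × 0.170068 mg/mL = 14.85714 mg
Total = 7.142857 + 17.42347 + 14.85714 = 39.42347 mg

39.4 mg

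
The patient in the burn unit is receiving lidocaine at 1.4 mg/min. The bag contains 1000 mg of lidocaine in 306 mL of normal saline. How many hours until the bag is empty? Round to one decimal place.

11.9 hours

1.4 mg/min × 60 min/hr = 84 mg/hr
Concentration = 1000 mg ÷ 306 mL = 3.267974 mg/mL
Rate = 84 mg/hr ÷ 3.267974 mg/mL = 25.704 mL/hr
Duration = 306 mL ÷ 25.704 mL/hr = 11.90476 hr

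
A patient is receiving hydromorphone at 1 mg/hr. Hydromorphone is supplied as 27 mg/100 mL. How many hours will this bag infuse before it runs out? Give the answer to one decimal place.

Concentration = 27 mg ÷ 100 mL = 0.27 mg/mL
Rate = 1 mg/hr ÷ 0.27 mg/mL = 3.703704 mL/hr
Duration = 100 mL ÷ 3.703704 mL/hr = 27 hr

27.0 hours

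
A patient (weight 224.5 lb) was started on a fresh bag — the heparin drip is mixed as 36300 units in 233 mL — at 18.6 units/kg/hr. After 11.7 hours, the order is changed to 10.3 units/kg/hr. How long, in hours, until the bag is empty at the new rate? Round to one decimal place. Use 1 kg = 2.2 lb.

Initial rate:
Weight = 224.5 lb ÷ 2.2 lb/kg = 102.0455 kg
Dose = 18.6 units/kg/hr × 102.0455 kg = 1898.045 units/hr
Concentration = 36300 units ÷ 233 mL = 155.794 units/mL
Rate = 1898.045 units/hr ÷ 155.794 units/mL = 12.18305 mL/hr
Volume infused so far = 12.18305 mL/hr × 11.7 hr = 142.5416 mL
Volume remaining = 233 − 142.5416 = 90.45835 mL
New rate:
Dose = 10.3 units/kg/hr × 102.0455 kg = 1051.068 units/hr
Rate = 1051.068 units/hr ÷ 155.794 units/mL = 6.746526 mL/hr
Time remaining = 90.45835 mL ÷ 6.746526 mL/hr = 13.40814 hr

13.4 hours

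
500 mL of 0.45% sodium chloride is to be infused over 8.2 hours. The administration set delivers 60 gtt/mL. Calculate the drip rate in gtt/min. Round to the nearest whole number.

500 mL ÷ (8.2 hr × 60 = 492 min) = 1.01626 mL/min
1.01626 mL/min × 60 gtt/mL = 60.97561 gtt/min

61 gtt/min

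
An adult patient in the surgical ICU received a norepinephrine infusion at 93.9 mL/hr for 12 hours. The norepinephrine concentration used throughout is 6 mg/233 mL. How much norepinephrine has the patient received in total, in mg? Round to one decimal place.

Concentration = 6 mg ÷ 233 mL = 0.02575107 mg/mL = 25.75107 mcg/mL
Drug rate = 93.9 mL/hr × 25.75107 mcg/mL = 2418.026 mcg/hr
Total = 2418.026 mcg/hr × 12 hr = 29016.31 mcg = 29.01631 mg

29.0 mg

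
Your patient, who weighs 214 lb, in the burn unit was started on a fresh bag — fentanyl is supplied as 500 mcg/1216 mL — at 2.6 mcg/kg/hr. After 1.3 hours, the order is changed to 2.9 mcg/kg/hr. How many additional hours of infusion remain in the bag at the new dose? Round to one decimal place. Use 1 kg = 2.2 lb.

0.6 hours

Initial rate:
Weight = 214 lb ÷ 2.2 lb/kg = 97.27273 kg
Dose = 2.6 mcg/kg/hr × 97.27273 kg = 252.9091 mcg/hr
Concentration = 500 mcg ÷ 1216 mL = 0.4111842 mcg/mL
Rate = 252.9091 mcg/hr ÷ 0.4111842 mcg/mL = 615.0749 mL/hr
Volume infused so far = 615.0749 mL/hr × 1.3 hr = 799.5974 mL
Volume remaining = 1216 − 799.5974 = 416.4026 mL
New rate:
Dose = 2.9 mcg/kg/hr × 97.27273 kg = 282.0909 mcg/hr
Rate = 282.0909 mcg/hr ÷ 0.4111842 mcg/mL = 686.0451 mL/hr
Time remaining = 416.4026 mL ÷ 686.0451 mL/hr = 0.606961 hr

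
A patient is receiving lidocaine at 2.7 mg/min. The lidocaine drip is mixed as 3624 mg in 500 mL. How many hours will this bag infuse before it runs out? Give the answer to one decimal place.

2.7 mg/min × 60 min/hr = 162 mg/hr
Concentration = 3624 mg ÷ 500 mL = 7.248 mg/mL
Rate = 162 mg/hr ÷ 7.248 mg/mL = 22.35099 mL/hr
Duration = 500 mL ÷ 22.35099 mL/hr = 22.37037 hr

22.4 hours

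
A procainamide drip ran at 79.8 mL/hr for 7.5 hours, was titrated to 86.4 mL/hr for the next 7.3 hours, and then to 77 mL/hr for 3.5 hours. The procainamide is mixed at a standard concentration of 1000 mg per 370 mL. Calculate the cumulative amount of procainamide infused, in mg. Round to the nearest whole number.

Concentration = 1000 mg ÷ 370 mL = 2.702703 mg/mL
Stage 1: 79.8 mL/hr × 7.5 hr = 598.5 mL → 598.5 mL × 2.702703 mg/mL = 1617.568 mg
Stage 2: 86.4 mL/hr × 7.3 hr = 630.72 mL → 630.72 mL × 2.702703 mg/mL = 1704.649 mg
Stage 3: 77 mL/hr × 3.5 hr = 269.5 mL → 269.5 mL × 2.702703 mg/mL = 728.3784 mg
Total = 1617.568 + 1704.649 + 728.3784 = 4050.595 mg

4051 mg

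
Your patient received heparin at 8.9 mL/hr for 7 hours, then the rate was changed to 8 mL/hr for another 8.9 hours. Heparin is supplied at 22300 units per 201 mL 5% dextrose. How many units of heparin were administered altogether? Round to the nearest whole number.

14811 units

Concentration = 22300 units ÷ 201 mL = 110.9453 units/mL
Stage 1: 8.9 mL/hr × 7 hr = 62.3 mL → 62.3 mL × 110.9453 units/mL = 6911.891 units
Stage 2: 8 mL/hr × 8.9 hr = 71.2 mL → 71.2 mL × 110.9453 units/mL = 7899.303 units
Total = 6911.891 + 7899.303 = 14811.19 units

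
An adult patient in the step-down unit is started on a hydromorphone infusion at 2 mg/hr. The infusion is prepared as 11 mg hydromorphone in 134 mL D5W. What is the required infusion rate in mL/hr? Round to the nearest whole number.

24 mL/hr

Concentration = 11 mg ÷ 134 mL = 0.08208955 mg/mL
Rate = 2 mg/hr ÷ 0.08208955 mg/mL = 24.36364 mL/hr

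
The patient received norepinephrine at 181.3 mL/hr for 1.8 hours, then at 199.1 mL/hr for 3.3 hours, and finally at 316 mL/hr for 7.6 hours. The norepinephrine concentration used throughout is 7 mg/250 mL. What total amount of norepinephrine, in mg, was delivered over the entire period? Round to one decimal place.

94.8 mg

Concentration = 7 mg ÷ 250 mL = 0.028 mg/mL
Stage 1: 181.3 mL/hr × 1.8 hr = 326.34 mL → 326.34 mL × 0.028 mg/mL = 9.13752 mg
Stage 2: 199.1 mL/hr × 3.3 hr = 657.03 mL → 657.03 mL × 0.028 mg/mL = 18.39684 mg
Stage 3: 316 mL/hr × 7.6 hr = 2401.6 mL → 2401.6 mL × 0.028 mg/mL = 67.2448 mg
Total = 9.13752 + 18.39684 + 67.2448 = 94.77916 mg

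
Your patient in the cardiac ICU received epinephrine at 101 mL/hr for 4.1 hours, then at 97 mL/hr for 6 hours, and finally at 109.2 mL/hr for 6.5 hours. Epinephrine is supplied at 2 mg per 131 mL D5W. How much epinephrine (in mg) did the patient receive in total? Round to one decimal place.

Concentration = 2 mg ÷ 131 mL = 0.01526718 mg/mL
Stage 1: 101 mL/hr × 4.1 hr = 414.1 mL → 414.1 mL × 0.01526718 mg/mL = 6.322137 mg
Stage 2: 97 mL/hr × 6 hr = 582 mL → 582 mL × 0.01526718 mg/mL = 8.885496 mg
Stage 3: 109.2 mL/hr × 6.5 hr = 709.8 mL → 709.8 mL × 0.01526718 mg/mL = 10.83664 mg
Total = 6.322137 + 8.885496 + 10.83664 = 26.04427 mg

26.0 mg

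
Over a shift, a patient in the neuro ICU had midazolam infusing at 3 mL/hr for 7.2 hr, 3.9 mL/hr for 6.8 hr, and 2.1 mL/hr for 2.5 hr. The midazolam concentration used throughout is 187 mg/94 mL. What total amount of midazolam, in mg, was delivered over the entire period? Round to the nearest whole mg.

106 mg

Concentration = 187 mg ÷ 94 mL = 1.989362 mg/mL
Stage 1: 3 mL/hr × 7.2 hr = 21.6 mL → 21.6 mL × 1.989362 mg/mL = 42.97021 mg
Stage 2: 3.9 mL/hr × 6.8 hr = 26.52 mL → 26.52 mL × 1.989362 mg/mL = 52.75787 mg
Stage 3: 2.1 mL/hr × 2.5 hr = 5.25 mL → 5.25 mL × 1.989362 mg/mL = 10.44415 mg
Total = 42.97021 + 52.75787 + 10.44415 = 106.1722 mg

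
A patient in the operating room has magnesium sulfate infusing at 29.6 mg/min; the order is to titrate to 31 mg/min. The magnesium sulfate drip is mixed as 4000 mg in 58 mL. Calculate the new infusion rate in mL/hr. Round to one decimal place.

27.0 mL/hr

31 mg/min × 60 min/hr = 1860 mg/hr
Concentration = 4000 mg ÷ 58 mL = 68.96552 mg/mL
Rate = 1860 mg/hr ÷ 68.96552 mg/mL = 26.97 mL/hr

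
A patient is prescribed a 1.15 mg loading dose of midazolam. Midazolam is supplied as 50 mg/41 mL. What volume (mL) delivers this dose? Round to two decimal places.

Concentration = 50 mg ÷ 41 mL = 1.219512 mg/mL
Volume = 1.15 mg ÷ 1.219512 mg/mL = 0.943 mL

0.94 mL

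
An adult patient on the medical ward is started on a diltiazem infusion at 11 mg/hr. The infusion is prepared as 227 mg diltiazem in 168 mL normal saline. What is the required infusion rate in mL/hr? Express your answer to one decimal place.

Concentration = 227 mg ÷ 168 mL = 1.35119 mg/mL
Rate = 11 mg/hr ÷ 1.35119 mg/mL = 8.140969 mL/hr

8.1 mL/hr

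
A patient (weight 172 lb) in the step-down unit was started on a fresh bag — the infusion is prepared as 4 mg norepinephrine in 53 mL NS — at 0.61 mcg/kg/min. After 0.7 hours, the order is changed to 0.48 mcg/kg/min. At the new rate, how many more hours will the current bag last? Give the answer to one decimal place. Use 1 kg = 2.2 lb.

0.9 hours

Initial rate:
Weight = 172 lb ÷ 2.2 lb/kg = 78.18182 kg
Dose = 0.61 mcg/kg/min × 78.18182 kg = 47.69091 mcg/min
47.69091 mcg/min × 60 min/hr = 2861.455 mcg/hr
Concentration = 4 mg ÷ 53 mL = 0.0754717 mg/mL = 75.4717 mcg/mL
Rate = 2861.455 mcg/hr ÷ 75.4717 mcg/mL = 37.91427 mL/hr
Volume infused so far = 37.91427 mL/hr × 0.7 hr = 26.53999 mL
Volume remaining = 53 − 26.53999 = 26.46001 mL
New rate:
Dose = 0.48 mcg/kg/min × 78.18182 kg = 37.52727 mcg/min
37.52727 mcg/min × 60 min/hr = 2251.636 mcg/hr
Rate = 2251.636 mcg/hr ÷ 75.4717 mcg/mL = 29.83418 mL/hr
Time remaining = 26.46001 mL ÷ 29.83418 mL/hr = 0.8869025 hr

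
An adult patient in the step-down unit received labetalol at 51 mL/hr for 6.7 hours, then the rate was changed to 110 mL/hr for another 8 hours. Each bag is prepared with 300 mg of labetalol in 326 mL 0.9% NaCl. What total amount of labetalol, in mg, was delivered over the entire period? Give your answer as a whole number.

Concentration = 300 mg ÷ 326 mL = 0.9202454 mg/mL
Stage 1: 51 mL/hr × 6.7 hr = 341.7 mL → 341.7 mL × 0.9202454 mg/mL = 314.4479 mg
Stage 2: 110 mL/hr × 8 hr = 880 mL → 880 mL × 0.9202454 mg/mL = 809.816 mg
Total = 314.4479 + 809.816 = 1124.264 mg

1124 mg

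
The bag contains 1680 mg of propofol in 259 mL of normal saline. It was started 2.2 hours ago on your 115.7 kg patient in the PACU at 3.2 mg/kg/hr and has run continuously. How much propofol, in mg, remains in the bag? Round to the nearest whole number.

Dose = 3.2 mg/kg/hr × 115.7 kg = 370.24 mg/hr
Concentration = 1680 mg ÷ 259 mL = 6.486486 mg/mL
Rate = 370.24 mg/hr ÷ 6.486486 mg/mL = 57.07867 mL/hr
Volume infused = 57.07867 mL/hr × 2.2 hr = 125.5731 mL
Volume remaining = 259 − 125.5731 = 133.4269 mL
Drug remaining = 133.4269 mL × 6.486486 mg/mL = 865.472 mg

865 mg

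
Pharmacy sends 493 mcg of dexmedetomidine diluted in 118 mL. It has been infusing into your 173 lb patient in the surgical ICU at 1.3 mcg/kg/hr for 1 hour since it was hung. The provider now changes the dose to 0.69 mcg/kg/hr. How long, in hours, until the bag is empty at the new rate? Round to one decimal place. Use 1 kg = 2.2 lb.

7.2 hours

Initial rate:
Weight = 173 lb ÷ 2.2 lb/kg = 78.63636 kg
Dose = 1.3 mcg/kg/hr × 78.63636 kg = 102.2273 mcg/hr
Concentration = 493 mcg ÷ 118 mL = 4.177966 mcg/mL
Rate = 102.2273 mcg/hr ÷ 4.177966 mcg/mL = 24.46819 mL/hr
Volume infused so far = 24.46819 mL/hr × 1 hr = 24.46819 mL
Volume remaining = 118 − 24.46819 = 93.53181 mL
New rate:
Dose = 0.69 mcg/kg/hr × 78.63636 kg = 54.25909 mcg/hr
Rate = 54.25909 mcg/hr ÷ 4.177966 mcg/mL = 12.98696 mL/hr
Time remaining = 93.53181 mL ÷ 12.98696 mL/hr = 7.201977 hr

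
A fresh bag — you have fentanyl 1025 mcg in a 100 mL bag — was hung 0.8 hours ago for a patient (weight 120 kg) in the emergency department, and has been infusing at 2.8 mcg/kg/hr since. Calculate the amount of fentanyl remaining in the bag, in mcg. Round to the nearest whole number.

Dose = 2.8 mcg/kg/hr × 120 kg = 336 mcg/hr
Concentration = 1025 mcg ÷ 100 mL = 10.25 mcg/mL
Rate = 336 mcg/hr ÷ 10.25 mcg/mL = 32.78049 mL/hr
Volume infused = 32.78049 mL/hr × 0.8 hr = 26.22439 mL
Volume remaining = 100 − 26.22439 = 73.77561 mL
Drug remaining = 73.77561 mL × 10.25 mcg/mL = 756.2 mcg

756 mcg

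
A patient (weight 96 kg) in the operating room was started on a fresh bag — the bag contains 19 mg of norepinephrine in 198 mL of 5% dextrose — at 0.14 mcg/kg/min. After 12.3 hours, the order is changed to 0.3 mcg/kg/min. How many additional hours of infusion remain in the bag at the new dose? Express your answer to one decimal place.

Initial rate:
Dose = 0.14 mcg/kg/min × 96 kg = 13.44 mcg/min
13.44 mcg/min × 60 min/hr = 806.4 mcg/hr
Concentration = 19 mg ÷ 198 mL = 0.0959596 mg/mL = 95.9596 mcg/mL
Rate = 806.4 mcg/hr ÷ 95.9596 mcg/mL = 8.403537 mL/hr
Volume infused so far = 8.403537 mL/hr × 12.3 hr = 103.3635 mL
Volume remaining = 198 − 103.3635 = 94.6365 mL
New rate:
Dose = 0.3 mcg/kg/min × 96 kg = 28.8 mcg/min
28.8 mcg/min × 60 min/hr = 1728 mcg/hr
Rate = 1728 mcg/hr ÷ 95.9596 mcg/mL = 18.00758 mL/hr
Time remaining = 94.6365 mL ÷ 18.00758 mL/hr = 5.25537 hr

5.3 hours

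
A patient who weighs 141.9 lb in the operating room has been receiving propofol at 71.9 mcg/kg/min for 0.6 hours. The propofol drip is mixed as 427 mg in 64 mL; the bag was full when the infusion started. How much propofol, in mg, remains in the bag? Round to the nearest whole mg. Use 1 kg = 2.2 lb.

260 mg

Weight = 141.9 lb ÷ 2.2 lb/kg = 64.5 kg
Dose = 71.9 mcg/kg/min × 64.5 kg = 4637.55 mcg/min
4637.55 mcg/min × 60 min/hr = 278253 mcg/hr
Concentration = 427 mg ÷ 64 mL = 6.671875 mg/mL = 6671.875 mcg/mL
Rate = 278253 mcg/hr ÷ 6671.875 mcg/mL = 41.70537 mL/hr
Volume infused = 41.70537 mL/hr × 0.6 hr = 25.02322 mL
Volume remaining = 64 − 25.02322 = 38.97678 mL
Drug remaining = 38.97678 mL × 6671.875 mcg/mL = 260048.2 mcg = 260.0482 mg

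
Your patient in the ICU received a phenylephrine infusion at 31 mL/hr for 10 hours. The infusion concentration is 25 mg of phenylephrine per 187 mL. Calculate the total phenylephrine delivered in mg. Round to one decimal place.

Concentration = 25 mg ÷ 187 mL = 0.1336898 mg/mL = 133.6898 mcg/mL
Drug rate = 31 mL/hr × 133.6898 mcg/mL = 4144.385 mcg/hr
Total = 4144.385 mcg/hr × 10 hr = 41443.85 mcg = 41.44385 mg

41.4 mg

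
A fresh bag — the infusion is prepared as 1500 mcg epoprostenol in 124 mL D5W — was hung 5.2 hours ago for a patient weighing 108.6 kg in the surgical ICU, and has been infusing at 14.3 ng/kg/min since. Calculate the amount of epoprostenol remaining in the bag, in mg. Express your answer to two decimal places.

Dose = 14.3 ng/kg/min × 108.6 kg = 1552.98 ng/min
1552.98 ng/min × 60 min/hr = 93178.8 ng/hr
Concentration = 1500 mcg ÷ 124 mL = 12.09677 mcg/mL = 12096.77 ng/mL
Rate = 93178.8 ng/hr ÷ 12096.77 ng/mL = 7.702781 mL/hr
Volume infused = 7.702781 mL/hr × 5.2 hr = 40.05446 mL
Volume remaining = 124 − 40.05446 = 83.94554 mL
Drug remaining = 83.94554 mL × 12096.77 ng/mL = 1015470 ng = 1.01547 mg

1.02 mg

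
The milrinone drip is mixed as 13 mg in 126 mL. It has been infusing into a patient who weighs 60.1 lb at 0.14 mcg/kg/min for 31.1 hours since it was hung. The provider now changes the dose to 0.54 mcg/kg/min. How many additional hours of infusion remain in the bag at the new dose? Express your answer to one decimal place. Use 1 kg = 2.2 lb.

Initial rate:
Weight = 60.1 lb ÷ 2.2 lb/kg = 27.31818 kg
Dose = 0.14 mcg/kg/min × 27.31818 kg = 3.824545 mcg/min
3.824545 mcg/min × 60 min/hr = 229.4727 mcg/hr
Concentration = 13 mg ÷ 126 mL = 0.1031746 mg/mL = 103.1746 mcg/mL
Rate = 229.4727 mcg/hr ÷ 103.1746 mcg/mL = 2.22412 mL/hr
Volume infused so far = 2.22412 mL/hr × 31.1 hr = 69.17014 mL
Volume remaining = 126 − 69.17014 = 56.82986 mL
New rate:
Dose = 0.54 mcg/kg/min × 27.31818 kg = 14.75182 mcg/min
14.75182 mcg/min × 60 min/hr = 885.1091 mcg/hr
Rate = 885.1091 mcg/hr ÷ 103.1746 mcg/mL = 8.57875 mL/hr
Time remaining = 56.82986 mL ÷ 8.57875 mL/hr = 6.624492 hr

6.6 hours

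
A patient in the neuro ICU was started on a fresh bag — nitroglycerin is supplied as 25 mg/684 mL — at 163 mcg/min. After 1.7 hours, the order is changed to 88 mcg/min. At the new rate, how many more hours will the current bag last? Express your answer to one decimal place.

Initial rate:
163 mcg/min × 60 min/hr = 9780 mcg/hr
Concentration = 25 mg ÷ 684 mL = 0.03654971 mg/mL = 36.54971 mcg/mL
Rate = 9780 mcg/hr ÷ 36.54971 mcg/mL = 267.5808 mL/hr
Volume infused so far = 267.5808 mL/hr × 1.7 hr = 454.8874 mL
Volume remaining = 684 − 454.8874 = 229.1126 mL
New rate:
88 mcg/min × 60 min/hr = 5280 mcg/hr
Rate = 5280 mcg/hr ÷ 36.54971 mcg/mL = 144.4608 mL/hr
Time remaining = 229.1126 mL ÷ 144.4608 mL/hr = 1.585985 hr

1.6 hours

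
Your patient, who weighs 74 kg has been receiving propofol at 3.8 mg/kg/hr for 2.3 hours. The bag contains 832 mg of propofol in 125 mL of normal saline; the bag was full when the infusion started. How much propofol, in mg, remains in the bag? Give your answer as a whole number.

185 mg

Dose = 3.8 mg/kg/hr × 74 kg = 281.2 mg/hr
Concentration = 832 mg ÷ 125 mL = 6.656 mg/mL
Rate = 281.2 mg/hr ÷ 6.656 mg/mL = 42.2476 mL/hr
Volume infused = 42.2476 mL/hr × 2.3 hr = 97.16947 mL
Volume remaining = 125 − 97.16947 = 27.83053 mL
Drug remaining = 27.83053 mL × 6.656 mg/mL = 185.24 mg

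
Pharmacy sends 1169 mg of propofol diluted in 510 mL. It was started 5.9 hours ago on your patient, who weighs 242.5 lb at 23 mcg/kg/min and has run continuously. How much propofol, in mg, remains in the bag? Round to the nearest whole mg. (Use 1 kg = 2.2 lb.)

272 mg

Weight = 242.5 lb ÷ 2.2 lb/kg = 110.2273 kg
Dose = 23 mcg/kg/min × 110.2273 kg = 2535.227 mcg/min
2535.227 mcg/min × 60 min/hr = 152113.6 mcg/hr
Concentration = 1169 mg ÷ 510 mL = 2.292157 mg/mL = 2292.157 mcg/mL
Rate = 152113.6 mcg/hr ÷ 2292.157 mcg/mL = 66.36266 mL/hr
Volume infused = 66.36266 mL/hr × 5.9 hr = 391.5397 mL
Volume remaining = 510 − 391.5397 = 118.4603 mL
Drug remaining = 118.4603 mL × 2292.157 mcg/mL = 271529.5 mcg = 271.5295 mg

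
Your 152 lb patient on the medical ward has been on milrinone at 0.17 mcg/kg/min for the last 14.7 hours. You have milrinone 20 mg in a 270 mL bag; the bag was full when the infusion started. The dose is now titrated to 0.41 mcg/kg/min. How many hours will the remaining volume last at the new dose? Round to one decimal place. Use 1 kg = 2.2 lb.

Initial rate:
Weight = 152 lb ÷ 2.2 lb/kg = 69.09091 kg
Dose = 0.17 mcg/kg/min × 69.09091 kg = 11.74545 mcg/min
11.74545 mcg/min × 60 min/hr = 704.7273 mcg/hr
Concentration = 20 mg ÷ 270 mL = 0.07407407 mg/mL = 74.07407 mcg/mL
Rate = 704.7273 mcg/hr ÷ 74.07407 mcg/mL = 9.513818 mL/hr
Volume infused so far = 9.513818 mL/hr × 14.7 hr = 139.8531 mL
Volume remaining = 270 − 139.8531 = 130.1469 mL
New rate:
Dose = 0.41 mcg/kg/min × 69.09091 kg = 28.32727 mcg/min
28.32727 mcg/min × 60 min/hr = 1699.636 mcg/hr
Rate = 1699.636 mcg/hr ÷ 74.07407 mcg/mL = 22.94509 mL/hr
Time remaining = 130.1469 mL ÷ 22.94509 mL/hr = 5.672101 hr

5.7 hours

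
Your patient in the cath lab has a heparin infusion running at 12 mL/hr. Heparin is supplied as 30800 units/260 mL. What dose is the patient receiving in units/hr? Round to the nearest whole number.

Concentration = 30800 units ÷ 260 mL = 118.4615 units/mL
Drug rate = 12 mL/hr × 118.4615 units/mL = 1421.538 units/hr

1422 units/hr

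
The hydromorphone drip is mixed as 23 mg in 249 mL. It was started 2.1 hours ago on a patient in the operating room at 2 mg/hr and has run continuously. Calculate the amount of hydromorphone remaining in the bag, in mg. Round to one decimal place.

18.8 mg

Concentration = 23 mg ÷ 249 mL = 0.09236948 mg/mL
Rate = 2 mg/hr ÷ 0.09236948 mg/mL = 21.65217 mL/hr
Volume infused = 21.65217 mL/hr × 2.1 hr = 45.46957 mL
Volume remaining = 249 − 45.46957 = 203.5304 mL
Drug remaining = 203.5304 mL × 0.09236948 mg/mL = 18.8 mg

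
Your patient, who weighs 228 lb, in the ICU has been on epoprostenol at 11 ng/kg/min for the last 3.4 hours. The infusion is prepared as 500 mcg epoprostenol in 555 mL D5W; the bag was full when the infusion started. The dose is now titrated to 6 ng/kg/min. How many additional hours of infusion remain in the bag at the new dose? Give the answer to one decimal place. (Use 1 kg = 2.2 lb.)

7.2 hours

Initial rate:
Weight = 228 lb ÷ 2.2 lb/kg = 103.6364 kg
Dose = 11 ng/kg/min × 103.6364 kg = 1140 ng/min
1140 ng/min × 60 min/hr = 68400 ng/hr
Concentration = 500 mcg ÷ 555 mL = 0.9009009 mcg/mL = 900.9009 ng/mL
Rate = 68400 ng/hr ÷ 900.9009 ng/mL = 75.924 mL/hr
Volume infused so far = 75.924 mL/hr × 3.4 hr = 258.1416 mL
Volume remaining = 555 − 258.1416 = 296.8584 mL
New rate:
Dose = 6 ng/kg/min × 103.6364 kg = 621.8182 ng/min
621.8182 ng/min × 60 min/hr = 37309.09 ng/hr
Rate = 37309.09 ng/hr ÷ 900.9009 ng/mL = 41.41309 mL/hr
Time remaining = 296.8584 mL ÷ 41.41309 mL/hr = 7.168226 hr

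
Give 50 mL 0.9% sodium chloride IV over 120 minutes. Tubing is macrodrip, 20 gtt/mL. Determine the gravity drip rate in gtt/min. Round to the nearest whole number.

8 gtt/min

50 mL ÷ (120 min) = 0.4166667 mL/min
0.4166667 mL/min × 20 gtt/mL = 8.333333 gtt/min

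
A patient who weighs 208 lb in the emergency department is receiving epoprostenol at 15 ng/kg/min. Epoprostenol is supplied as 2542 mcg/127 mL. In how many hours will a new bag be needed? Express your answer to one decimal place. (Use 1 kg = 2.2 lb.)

Weight = 208 lb ÷ 2.2 lb/kg = 94.54545 kg
Dose = 15 ng/kg/min × 94.54545 kg = 1418.182 ng/min
1418.182 ng/min × 60 min/hr = 85090.91 ng/hr
Concentration = 2542 mcg ÷ 127 mL = 20.01575 mcg/mL = 20015.75 ng/mL
Rate = 85090.91 ng/hr ÷ 20015.75 ng/mL = 4.251198 mL/hr
Duration = 127 mL ÷ 4.251198 mL/hr = 29.87393 hr

29.9 hours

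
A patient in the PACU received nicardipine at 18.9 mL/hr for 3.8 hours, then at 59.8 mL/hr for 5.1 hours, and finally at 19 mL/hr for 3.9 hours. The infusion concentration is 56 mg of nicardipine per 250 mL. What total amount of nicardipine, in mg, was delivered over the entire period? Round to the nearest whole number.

101 mg

Concentration = 56 mg ÷ 250 mL = 0.224 mg/mL
Stage 1: 18.9 mL/hr × 3.8 hr = 71.82 mL → 71.82 mL × 0.224 mg/mL = 16.08768 mg
Stage 2: 59.8 mL/hr × 5.1 hr = 304.98 mL → 304.98 mL × 0.224 mg/mL = 68.31552 mg
Stage 3: 19 mL/hr × 3.9 hr = 74.1 mL → 74.1 mL × 0.224 mg/mL = 16.5984 mg
Total = 16.08768 + 68.31552 + 16.5984 = 101.0016 mg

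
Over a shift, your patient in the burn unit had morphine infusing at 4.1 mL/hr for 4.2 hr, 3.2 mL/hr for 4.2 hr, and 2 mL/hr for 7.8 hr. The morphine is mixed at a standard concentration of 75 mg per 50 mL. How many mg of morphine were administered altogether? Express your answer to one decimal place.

Concentration = 75 mg ÷ 50 mL = 1.5 mg/mL
Stage 1: 4.1 mL/hr × 4.2 hr = 17.22 mL → 17.22 mL × 1.5 mg/mL = 25.83 mg
Stage 2: 3.2 mL/hr × 4.2 hr = 13.44 mL → 13.44 mL × 1.5 mg/mL = 20.16 mg
Stage 3: 2 mL/hr × 7.8 hr = 15.6 mL → 15.6 mL × 1.5 mg/mL = 23.4 mg
Total = 25.83 + 20.16 + 23.4 = 69.39 mg

69.4 mg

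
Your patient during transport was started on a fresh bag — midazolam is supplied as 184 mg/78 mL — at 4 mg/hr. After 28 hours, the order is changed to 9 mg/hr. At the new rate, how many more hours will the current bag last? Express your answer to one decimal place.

Initial rate:
Concentration = 184 mg ÷ 78 mL = 2.358974 mg/mL
Rate = 4 mg/hr ÷ 2.358974 mg/mL = 1.695652 mL/hr
Volume infused so far = 1.695652 mL/hr × 28 hr = 47.47826 mL
Volume remaining = 78 − 47.47826 = 30.52174 mL
New rate:
Rate = 9 mg/hr ÷ 2.358974 mg/mL = 3.815217 mL/hr
Time remaining = 30.52174 mL ÷ 3.815217 mL/hr = 8 hr

8.0 hours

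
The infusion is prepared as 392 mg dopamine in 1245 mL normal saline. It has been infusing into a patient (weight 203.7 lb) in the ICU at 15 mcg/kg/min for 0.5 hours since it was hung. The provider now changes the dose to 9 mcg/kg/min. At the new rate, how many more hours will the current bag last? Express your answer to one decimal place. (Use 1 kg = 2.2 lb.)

Initial rate:
Weight = 203.7 lb ÷ 2.2 lb/kg = 92.59091 kg
Dose = 15 mcg/kg/min × 92.59091 kg = 1388.864 mcg/min
1388.864 mcg/min × 60 min/hr = 83331.82 mcg/hr
Concentration = 392 mg ÷ 1245 mL = 0.3148594 mg/mL = 314.8594 mcg/mL
Rate = 83331.82 mcg/hr ÷ 314.8594 mcg/mL = 264.6636 mL/hr
Volume infused so far = 264.6636 mL/hr × 0.5 hr = 132.3318 mL
Volume remaining = 1245 − 132.3318 = 1112.668 mL
New rate:
Dose = 9 mcg/kg/min × 92.59091 kg = 833.3182 mcg/min
833.3182 mcg/min × 60 min/hr = 49999.09 mcg/hr
Rate = 49999.09 mcg/hr ÷ 314.8594 mcg/mL = 158.7981 mL/hr
Time remaining = 1112.668 mL ÷ 158.7981 mL/hr = 7.006809 hr

7.0 hours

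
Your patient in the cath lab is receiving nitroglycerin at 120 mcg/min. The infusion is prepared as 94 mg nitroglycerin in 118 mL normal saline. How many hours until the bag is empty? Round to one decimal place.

120 mcg/min × 60 min/hr = 7200 mcg/hr
Concentration = 94 mg ÷ 118 mL = 0.7966102 mg/mL = 796.6102 mcg/mL
Rate = 7200 mcg/hr ÷ 796.6102 mcg/mL = 9.038298 mL/hr
Duration = 118 mL ÷ 9.038298 mL/hr = 13.05556 hr

13.1 hours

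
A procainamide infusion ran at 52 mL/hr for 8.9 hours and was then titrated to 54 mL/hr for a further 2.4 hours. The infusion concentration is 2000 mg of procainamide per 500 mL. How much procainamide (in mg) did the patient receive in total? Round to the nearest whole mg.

Concentration = 2000 mg ÷ 500 mL = 4 mg/mL
Stage 1: 52 mL/hr × 8.9 hr = 462.8 mL → 462.8 mL × 4 mg/mL = 1851.2 mg
Stage 2: 54 mL/hr × 2.4 hr = 129.6 mL → 129.6 mL × 4 mg/mL = 518.4 mg
Total = 1851.2 + 518.4 = 2369.6 mg

2370 mg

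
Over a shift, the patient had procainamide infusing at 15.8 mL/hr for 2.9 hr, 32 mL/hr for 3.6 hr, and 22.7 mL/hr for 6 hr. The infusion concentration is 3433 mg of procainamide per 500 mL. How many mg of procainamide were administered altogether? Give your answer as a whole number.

Concentration = 3433 mg ÷ 500 mL = 6.866 mg/mL
Stage 1: 15.8 mL/hr × 2.9 hr = 45.82 mL → 45.82 mL × 6.866 mg/mL = 314.6001 mg
Stage 2: 32 mL/hr × 3.6 hr = 115.2 mL → 115.2 mL × 6.866 mg/mL = 790.9632 mg
Stage 3: 22.7 mL/hr × 6 hr = 136.2 mL → 136.2 mL × 6.866 mg/mL = 935.1492 mg
Total = 314.6001 + 790.9632 + 935.1492 = 2040.713 mg

2041 mg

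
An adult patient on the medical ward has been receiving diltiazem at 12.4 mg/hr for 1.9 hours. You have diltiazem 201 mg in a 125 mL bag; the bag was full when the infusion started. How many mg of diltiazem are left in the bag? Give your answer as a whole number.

Concentration = 201 mg ÷ 125 mL = 1.608 mg/mL
Rate = 12.4 mg/hr ÷ 1.608 mg/mL = 7.711443 mL/hr
Volume infused = 7.711443 mL/hr × 1.9 hr = 14.65174 mL
Volume remaining = 125 − 14.65174 = 110.3483 mL
Drug remaining = 110.3483 mL × 1.608 mg/mL = 177.44 mg

177 mg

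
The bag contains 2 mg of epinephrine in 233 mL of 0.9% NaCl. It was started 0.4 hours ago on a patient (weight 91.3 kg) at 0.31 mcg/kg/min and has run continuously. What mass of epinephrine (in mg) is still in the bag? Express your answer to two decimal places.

1.32 mg

Dose = 0.31 mcg/kg/min × 91.3 kg = 28.303 mcg/min
28.303 mcg/min × 60 min/hr = 1698.18 mcg/hr
Concentration = 2 mg ÷ 233 mL = 0.008583691 mg/mL = 8.583691 mcg/mL
Rate = 1698.18 mcg/hr ÷ 8.583691 mcg/mL = 197.838 mL/hr
Volume infused = 197.838 mL/hr × 0.4 hr = 79.13519 mL
Volume remaining = 233 − 79.13519 = 153.8648 mL
Drug remaining = 153.8648 mL × 8.583691 mcg/mL = 1320.728 mcg = 1.320728 mg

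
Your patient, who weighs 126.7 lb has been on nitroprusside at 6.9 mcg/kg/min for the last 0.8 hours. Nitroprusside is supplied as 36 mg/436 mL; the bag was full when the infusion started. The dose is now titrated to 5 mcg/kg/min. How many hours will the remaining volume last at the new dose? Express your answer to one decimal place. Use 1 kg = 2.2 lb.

1.0 hours

Initial rate:
Weight = 126.7 lb ÷ 2.2 lb/kg = 57.59091 kg
Dose = 6.9 mcg/kg/min × 57.59091 kg = 397.3773 mcg/min
397.3773 mcg/min × 60 min/hr = 23842.64 mcg/hr
Concentration = 36 mg ÷ 436 mL = 0.08256881 mg/mL = 82.56881 mcg/mL
Rate = 23842.64 mcg/hr ÷ 82.56881 mcg/mL = 288.7608 mL/hr
Volume infused so far = 288.7608 mL/hr × 0.8 hr = 231.0087 mL
Volume remaining = 436 − 231.0087 = 204.9913 mL
New rate:
Dose = 5 mcg/kg/min × 57.59091 kg = 287.9545 mcg/min
287.9545 mcg/min × 60 min/hr = 17277.27 mcg/hr
Rate = 17277.27 mcg/hr ÷ 82.56881 mcg/mL = 209.247 mL/hr
Time remaining = 204.9913 mL ÷ 209.247 mL/hr = 0.9796622 hr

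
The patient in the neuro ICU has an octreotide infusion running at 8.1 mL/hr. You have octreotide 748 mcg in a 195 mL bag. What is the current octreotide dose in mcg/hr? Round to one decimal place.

31.1 mcg/hr

Concentration = 748 mcg ÷ 195 mL = 3.835897 mcg/mL
Drug rate = 8.1 mL/hr × 3.835897 mcg/mL = 31.07077 mcg/hr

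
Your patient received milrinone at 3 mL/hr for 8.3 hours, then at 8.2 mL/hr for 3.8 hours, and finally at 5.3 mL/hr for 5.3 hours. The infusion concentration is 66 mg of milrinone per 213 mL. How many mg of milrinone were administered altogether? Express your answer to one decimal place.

Concentration = 66 mg ÷ 213 mL = 0.3098592 mg/mL
Stage 1: 3 mL/hr × 8.3 hr = 24.9 mL → 24.9 mL × 0.3098592 mg/mL = 7.715493 mg
Stage 2: 8.2 mL/hr × 3.8 hr = 31.16 mL → 31.16 mL × 0.3098592 mg/mL = 9.655211 mg
Stage 3: 5.3 mL/hr × 5.3 hr = 28.09 mL → 28.09 mL × 0.3098592 mg/mL = 8.703944 mg
Total = 7.715493 + 9.655211 + 8.703944 = 26.07465 mg

26.1 mg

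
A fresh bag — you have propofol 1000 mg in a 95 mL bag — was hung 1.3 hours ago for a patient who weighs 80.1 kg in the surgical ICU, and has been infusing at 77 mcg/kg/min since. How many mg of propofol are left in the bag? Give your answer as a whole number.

519 mg

Dose = 77 mcg/kg/min × 80.1 kg = 6167.7 mcg/min
6167.7 mcg/min × 60 min/hr = 370062 mcg/hr
Concentration = 1000 mg ÷ 95 mL = 10.52632 mg/mL = 10526.32 mcg/mL
Rate = 370062 mcg/hr ÷ 10526.32 mcg/mL = 35.15589 mL/hr
Volume infused = 35.15589 mL/hr × 1.3 hr = 45.70266 mL
Volume remaining = 95 − 45.70266 = 49.29734 mL
Drug remaining = 49.29734 mL × 10526.32 mcg/mL = 518919.4 mcg = 518.9194 mg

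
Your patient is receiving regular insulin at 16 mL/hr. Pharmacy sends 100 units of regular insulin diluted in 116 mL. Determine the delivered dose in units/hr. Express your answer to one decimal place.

13.8 units/hr

Concentration = 100 units ÷ 116 mL = 0.862069 units/mL
Drug rate = 16 mL/hr × 0.862069 units/mL = 13.7931 units/hr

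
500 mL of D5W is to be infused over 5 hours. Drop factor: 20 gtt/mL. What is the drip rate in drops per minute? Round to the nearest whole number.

33 gtt/min

500 mL ÷ (5 hr × 60 = 300 min) = 1.666667 mL/min
1.666667 mL/min × 20 gtt/mL = 33.33333 gtt/min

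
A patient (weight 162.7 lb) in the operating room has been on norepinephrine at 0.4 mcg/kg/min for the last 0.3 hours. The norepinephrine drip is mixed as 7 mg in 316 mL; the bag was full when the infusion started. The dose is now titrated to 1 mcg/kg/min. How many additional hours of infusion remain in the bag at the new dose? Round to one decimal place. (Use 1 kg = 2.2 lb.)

1.5 hours

Initial rate:
Weight = 162.7 lb ÷ 2.2 lb/kg = 73.95455 kg
Dose = 0.4 mcg/kg/min × 73.95455 kg = 29.58182 mcg/min
29.58182 mcg/min × 60 min/hr = 1774.909 mcg/hr
Concentration = 7 mg ÷ 316 mL = 0.0221519 mg/mL = 22.1519 mcg/mL
Rate = 1774.909 mcg/hr ÷ 22.1519 mcg/mL = 80.12447 mL/hr
Volume infused so far = 80.12447 mL/hr × 0.3 hr = 24.03734 mL
Volume remaining = 316 − 24.03734 = 291.9627 mL
New rate:
Dose = 1 mcg/kg/min × 73.95455 kg = 73.95455 mcg/min
73.95455 mcg/min × 60 min/hr = 4437.273 mcg/hr
Rate = 4437.273 mcg/hr ÷ 22.1519 mcg/mL = 200.3112 mL/hr
Time remaining = 291.9627 mL ÷ 200.3112 mL/hr = 1.457546 hr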